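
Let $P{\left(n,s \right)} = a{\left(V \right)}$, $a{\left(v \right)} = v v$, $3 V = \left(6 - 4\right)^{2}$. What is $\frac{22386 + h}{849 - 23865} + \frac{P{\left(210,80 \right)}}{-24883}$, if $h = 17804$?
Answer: $- \frac{1500133031}{859060692} \approx -1.7462$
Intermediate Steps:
$V = \frac{4}{3}$ ($V = \frac{\left(6 - 4\right)^{2}}{3} = \frac{2^{2}}{3} = \frac{1}{3} \cdot 4 = \frac{4}{3} \approx 1.3333$)
$a{\left(v \right)} = v^{2}$
$P{\left(n,s \right)} = \frac{16}{9}$ ($P{\left(n,s \right)} = \left(\frac{4}{3}\right)^{2} = \frac{16}{9}$)
$\frac{22386 + h}{849 - 23865} + \frac{P{\left(210,80 \right)}}{-24883} = \frac{22386 + 17804}{849 - 23865} + \frac{16}{9 \left(-24883\right)} = \frac{40190}{-23016} + \frac{16}{9} \left(- \frac{1}{24883}\right) = 40190 \left(- \frac{1}{23016}\right) - \frac{16}{223947} = - \frac{20095}{11508} - \frac{16}{223947} = - \frac{1500133031}{859060692}$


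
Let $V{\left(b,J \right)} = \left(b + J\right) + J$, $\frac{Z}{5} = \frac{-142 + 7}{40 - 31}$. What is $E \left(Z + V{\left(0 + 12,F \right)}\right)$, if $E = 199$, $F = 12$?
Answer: $-7761$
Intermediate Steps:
$Z = -75$ ($Z = 5 \frac{-142 + 7}{40 - 31} = 5 \left(- \frac{135}{9}\right) = 5 \left(\left(-135\right) \frac{1}{9}\right) = 5 \left(-15\right) = -75$)
$V{\left(b,J \right)} = b + 2 J$ ($V{\left(b,J \right)} = \left(J + b\right) + J = b + 2 J$)
$E \left(Z + V{\left(0 + 12,F \right)}\right) = 199 \left(-75 + \left(\left(0 + 12\right) + 2 \cdot 12\right)\right) = 199 \left(-75 + \left(12 + 24\right)\right) = 199 \left(-75 + 36\right) = 199 \left(-39\right) = -7761$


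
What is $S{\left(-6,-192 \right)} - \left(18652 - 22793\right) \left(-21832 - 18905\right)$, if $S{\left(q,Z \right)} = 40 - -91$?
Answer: $-168691786$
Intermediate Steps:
$S{\left(q,Z \right)} = 131$ ($S{\left(q,Z \right)} = 40 + 91 = 131$)
$S{\left(-6,-192 \right)} - \left(18652 - 22793\right) \left(-21832 - 18905\right) = 131 - \left(18652 - 22793\right) \left(-21832 - 18905\right) = 131 - \left(-4141\right) \left(-40737\right) = 131 - 168691917 = -168691786$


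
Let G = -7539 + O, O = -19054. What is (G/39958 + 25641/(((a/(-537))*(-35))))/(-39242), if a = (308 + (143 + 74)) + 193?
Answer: -19625788957/1407308572810 ≈ -0.013946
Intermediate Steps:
a = 718 (a = (308 + 217) + 193 = 525 + 193 = 718)
G = -26593 (G = -7539 - 19054 = -26593)
(G/39958 + 25641/(((a/(-537))*(-35))))/(-39242) = (-26593/39958 + 25641/(((718/(-537))*(-35))))/(-39242) = (-26593*1/39958 + 25641/(((718*(-1/537))*(-35))))*(-1/39242) = (-26593/39958 + 25641/((-718/537*(-35))))*(-1/39242) = (-26593/39958 + 25641/(25130/537))*(-1/39242) = (-26593/39958 + 25641*(537/25130))*(-1/39242) = (-26593/39958 + 1967031/3590)*(-1/39242) = (19625788957/35862305)*(-1/39242) = -19625788957/1407308572810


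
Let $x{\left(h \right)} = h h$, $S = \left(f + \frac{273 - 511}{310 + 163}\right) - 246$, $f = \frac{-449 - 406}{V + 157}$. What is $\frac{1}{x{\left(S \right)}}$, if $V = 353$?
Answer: $\frac{258630724}{15929877000625} \approx 1.6236 \cdot 10^{-5}$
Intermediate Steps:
$f = - \frac{57}{34}$ ($f = \frac{-449 - 406}{353 + 157} = - \frac{855}{510} = \left(-855\right) \frac{1}{510} = - \frac{57}{34} \approx -1.6765$)
$S = - \frac{3991225}{16082}$ ($S = \left(- \frac{57}{34} + \frac{273 - 511}{310 + 163}\right) - 246 = \left(- \frac{57}{34} - \frac{238}{473}\right) - 246 = - \frac{35053}{16082} - 246 = - \frac{3991225}{16082} \approx -248.18$)
$x{\left(h \right)} = h^{2}$
$\frac{1}{x{\left(S \right)}} = \frac{1}{\left(- \frac{3991225}{16082}\right)^{2}} = \frac{1}{\frac{15929877000625}{258630724}} = \frac{258630724}{15929877000625}$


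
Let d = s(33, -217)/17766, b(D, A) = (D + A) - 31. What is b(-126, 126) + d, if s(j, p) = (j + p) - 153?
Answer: -551083/17766 ≈ -31.019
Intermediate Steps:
s(j, p) = -153 + j + p
b(D, A) = -31 + A + D (b(D, A) = (A + D) - 31 = -31 + A + D)
d = -337/17766 (d = (-153 + 33 - 217)/17766 = -337*1/17766 = -337/17766 ≈ -0.018969)
b(-126, 126) + d = (-31 + 126 - 126) - 337/17766 = -31 - 337/17766 = -551083/17766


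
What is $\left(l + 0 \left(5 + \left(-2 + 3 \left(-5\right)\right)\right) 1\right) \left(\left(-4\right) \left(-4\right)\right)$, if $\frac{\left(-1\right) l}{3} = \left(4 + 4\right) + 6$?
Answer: $-672$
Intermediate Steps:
$l = -42$ ($l = - 3 \left(\left(4 + 4\right) + 6\right) = - 3 \left(8 + 6\right) = \left(-3\right) 14 = -42$)
$\left(l + 0 \left(5 + \left(-2 + 3 \left(-5\right)\right)\right) 1\right) \left(\left(-4\right) \left(-4\right)\right) = \left(-42 + 0 \left(5 + \left(-2 + 3 \left(-5\right)\right)\right) 1\right) \left(\left(-4\right) \left(-4\right)\right) = \left(-42 + 0 \left(5 - 17\right) 1\right) 16 = \left(-42 + 0 \left(-12\right) 1\right) 16 = \left(-42 + 0 \cdot 1\right) 16 = \left(-42 + 0\right) 16 = \left(-42\right) 16 = -672$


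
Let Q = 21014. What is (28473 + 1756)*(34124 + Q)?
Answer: 1666766602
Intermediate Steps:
(28473 + 1756)*(34124 + Q) = (28473 + 1756)*(34124 + 21014) = 30229*55138 = 1666766602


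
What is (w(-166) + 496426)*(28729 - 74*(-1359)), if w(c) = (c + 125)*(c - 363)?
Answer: 66989678925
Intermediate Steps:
w(c) = (-363 + c)*(125 + c) (w(c) = (125 + c)*(-363 + c) = (-363 + c)*(125 + c))
(w(-166) + 496426)*(28729 - 74*(-1359)) = ((-45375 + (-166)² - 238*(-166)) + 496426)*(28729 - 74*(-1359)) = ((-45375 + 27556 + 39508) + 496426)*(28729 + 100566) = (21689 + 496426)*129295 = 518115*129295 = 66989678925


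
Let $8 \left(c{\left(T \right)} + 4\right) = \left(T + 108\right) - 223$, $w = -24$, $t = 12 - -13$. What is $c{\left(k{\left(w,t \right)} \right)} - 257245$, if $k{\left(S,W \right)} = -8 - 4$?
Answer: $- \frac{2058119}{8} \approx -2.5727 \cdot 10^{5}$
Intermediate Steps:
$t = 25$ ($t = 12 + 13 = 25$)
$k{\left(S,W \right)} = -12$
$c{\left(T \right)} = - \frac{147}{8} + \frac{T}{8}$ ($c{\left(T \right)} = -4 + \frac{\left(T + 108\right) - 223}{8} = -4 + \frac{\left(108 + T\right) - 223}{8} = -4 + \frac{-115 + T}{8} = -4 + \left(- \frac{115}{8} + \frac{T}{8}\right) = - \frac{147}{8} + \frac{T}{8}$)
$c{\left(k{\left(w,t \right)} \right)} - 257245 = \left(- \frac{147}{8} + \frac{1}{8} \left(-12\right)\right) - 257245 = \left(- \frac{147}{8} - \frac{3}{2}\right) - 257245 = - \frac{159}{8} - 257245 = - \frac{2058119}{8}$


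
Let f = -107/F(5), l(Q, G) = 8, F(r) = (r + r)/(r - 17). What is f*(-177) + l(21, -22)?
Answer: -113594/5 ≈ -22719.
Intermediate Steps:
F(r) = 2*r/(-17 + r) (F(r) = (2*r)/(-17 + r) = 2*r/(-17 + r))
f = 642/5 (f = -107/(2*5/(-17 + 5)) = -107/(2*5/(-12)) = -107/(2*5*(-1/12)) = -107/(-⅚) = -107*(-6/5) = 642/5 ≈ 128.40)
f*(-177) + l(21, -22) = (642/5)*(-177) + 8 = -113634/5 + 8 = -113594/5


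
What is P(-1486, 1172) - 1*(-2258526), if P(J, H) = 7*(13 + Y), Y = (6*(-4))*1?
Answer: 2258449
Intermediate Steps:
Y = -24 (Y = -24*1 = -24)
P(J, H) = -77 (P(J, H) = 7*(13 - 24) = 7*(-11) = -77)
P(-1486, 1172) - 1*(-2258526) = -77 - 1*(-2258526) = -77 + 2258526 = 2258449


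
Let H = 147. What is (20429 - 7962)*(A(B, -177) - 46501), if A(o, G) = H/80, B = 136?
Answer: -46376404711/80 ≈ -5.7970e+8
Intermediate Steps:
A(o, G) = 147/80
(20429 - 7962)*(A(B, -177) - 46501) = (20429 - 7962)*(147/80 - 46501) = 12467*(-3719933/80) = -46376404711/80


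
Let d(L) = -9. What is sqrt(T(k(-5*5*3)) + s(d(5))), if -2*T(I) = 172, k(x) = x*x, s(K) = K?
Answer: I*sqrt(95) ≈ 9.7468*I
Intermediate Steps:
k(x) = x**2
T(I) = -86 (T(I) = -1/2*172 = -86)
sqrt(T(k(-5*5*3)) + s(d(5))) = sqrt(-86 - 9) = sqrt(-95) = I*sqrt(95)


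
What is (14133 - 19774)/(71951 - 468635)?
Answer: 5641/396684 ≈ 0.014220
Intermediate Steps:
(14133 - 19774)/(71951 - 468635) = -5641/(-396684) = -5641*(-1/396684) = 5641/396684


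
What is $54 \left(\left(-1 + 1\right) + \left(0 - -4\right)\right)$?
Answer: $216$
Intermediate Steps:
$54 \left(\left(-1 + 1\right) + \left(0 - -4\right)\right) = 54 \left(0 + \left(0 + 4\right)\right) = 54 \left(0 + 4\right) = 54 \cdot 4 = 216$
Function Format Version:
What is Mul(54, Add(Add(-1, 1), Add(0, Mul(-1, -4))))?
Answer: 216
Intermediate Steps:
Mul(54, Add(Add(-1, 1), Add(0, Mul(-1, -4)))) = Mul(54, Add(0, Add(0, 4))) = Mul(54, Add(0, 4)) = Mul(54, 4) = 216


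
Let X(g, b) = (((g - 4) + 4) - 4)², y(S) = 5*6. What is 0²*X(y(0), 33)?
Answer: 0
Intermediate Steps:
y(S) = 30
X(g, b) = (-4 + g)² (X(g, b) = (((-4 + g) + 4) - 4)² = (g - 4)² = (-4 + g)²)
0²*X(y(0), 33) = 0²*(-4 + 30)² = 0*26² = 0*676 = 0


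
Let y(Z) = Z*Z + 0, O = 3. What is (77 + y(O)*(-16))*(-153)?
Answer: 10251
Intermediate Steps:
y(Z) = Z**2 (y(Z) = Z**2 + 0 = Z**2)
(77 + y(O)*(-16))*(-153) = (77 + 3**2*(-16))*(-153) = (77 + 9*(-16))*(-153) = (77 - 144)*(-153) = -67*(-153) = 10251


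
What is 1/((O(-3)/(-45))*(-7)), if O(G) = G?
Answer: -15/7 ≈ -2.1429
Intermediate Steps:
1/((O(-3)/(-45))*(-7)) = 1/((-3/(-45))*(-7)) = 1/(-1/45*(-3)*(-7)) = 1/((1/15)*(-7)) = 1/(-7/15) = -15/7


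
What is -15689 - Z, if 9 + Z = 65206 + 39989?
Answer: -120875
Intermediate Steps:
Z = 105186 (Z = -9 + (65206 + 39989) = -9 + 105195 = 105186)
-15689 - Z = -15689 - 1*105186 = -15689 - 105186 = -120875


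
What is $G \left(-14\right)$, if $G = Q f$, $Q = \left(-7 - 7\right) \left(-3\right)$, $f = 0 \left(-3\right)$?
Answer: $0$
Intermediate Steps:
$f = 0$
$Q = 42$ ($Q = \left(-14\right) \left(-3\right) = 42$)
$G = 0$ ($G = 42 \cdot 0 = 0$)
$G \left(-14\right) = 0 \left(-14\right) = 0$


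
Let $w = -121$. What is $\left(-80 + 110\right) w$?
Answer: $-3630$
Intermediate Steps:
$\left(-80 + 110\right) w = \left(-80 + 110\right) \left(-121\right) = 30 \left(-121\right) = -3630$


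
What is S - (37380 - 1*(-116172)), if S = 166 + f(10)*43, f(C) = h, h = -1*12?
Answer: -153902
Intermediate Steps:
h = -12
f(C) = -12
S = -350 (S = 166 - 12*43 = 166 - 516 = -350)
S - (37380 - 1*(-116172)) = -350 - (37380 - 1*(-116172)) = -350 - (37380 + 116172) = -350 - 1*153552 = -350 - 153552 = -153902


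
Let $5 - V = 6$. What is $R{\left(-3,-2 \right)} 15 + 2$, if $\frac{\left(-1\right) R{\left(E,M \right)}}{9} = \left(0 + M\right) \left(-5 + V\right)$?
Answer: $-1618$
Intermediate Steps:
$V = -1$ ($V = 5 - 6 = -1$)
$R{\left(E,M \right)} = 54 M$ ($R{\left(E,M \right)} = - 9 \left(0 + M\right) \left(-5 - 1\right) = - 9 M \left(-6\right) = - 9 \left(- 6 M\right) = 54 M$)
$R{\left(-3,-2 \right)} 15 + 2 = 54 \left(-2\right) 15 + 2 = \left(-108\right) 15 + 2 = -1620 + 2 = -1618$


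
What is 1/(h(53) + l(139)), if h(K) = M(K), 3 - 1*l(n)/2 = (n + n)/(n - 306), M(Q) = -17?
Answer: -167/1281 ≈ -0.13037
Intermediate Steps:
l(n) = 6 - 4*n/(-306 + n) (l(n) = 6 - 2*(n + n)/(n - 306) = 6 - 2*2*n/(-306 + n) = 6 - 4*n/(-306 + n))
h(K) = -17
1/(h(53) + l(139)) = 1/(-17 + 2*(-918 + 139)/(-306 + 139)) = 1/(-17 + 2*(-779)/(-167)) = 1/(-17 + 2*(-1/167)*(-779)) = 1/(-17 + 1558/167) = 1/(-1281/167) = -167/1281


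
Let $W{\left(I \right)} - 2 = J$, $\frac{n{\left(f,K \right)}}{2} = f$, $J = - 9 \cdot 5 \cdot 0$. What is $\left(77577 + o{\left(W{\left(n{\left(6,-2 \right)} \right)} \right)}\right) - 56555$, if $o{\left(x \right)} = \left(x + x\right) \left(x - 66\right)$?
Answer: $20766$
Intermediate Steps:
$J = 0$ ($J = \left(-9\right) 0 = 0$)
$n{\left(f,K \right)} = 2 f$
$W{\left(I \right)} = 2$ ($W{\left(I \right)} = 2 + 0 = 2$)
$o{\left(x \right)} = 2 x \left(-66 + x\right)$
$\left(77577 + o{\left(W{\left(n{\left(6,-2 \right)} \right)} \right)}\right) - 56555 = \left(77577 + 2 \cdot 2 \left(-66 + 2\right)\right) - 56555 = \left(77577 + 2 \cdot 2 \left(-64\right)\right) - 56555 = \left(77577 - 256\right) - 56555 = 77321 - 56555 = 20766$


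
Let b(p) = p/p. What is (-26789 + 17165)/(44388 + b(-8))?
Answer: -9624/44389 ≈ -0.21681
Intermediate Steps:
b(p) = 1
(-26789 + 17165)/(44388 + b(-8)) = (-26789 + 17165)/(44388 + 1) = -9624/44389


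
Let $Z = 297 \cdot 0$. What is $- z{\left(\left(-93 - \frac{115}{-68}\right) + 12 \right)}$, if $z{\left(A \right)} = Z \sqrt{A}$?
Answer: $0$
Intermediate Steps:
$Z = 0$
$z{\left(A \right)} = 0$ ($z{\left(A \right)} = 0 \sqrt{A} = 0$)
$- z{\left(\left(-93 - \frac{115}{-68}\right) + 12 \right)} = \left(-1\right) 0 = 0$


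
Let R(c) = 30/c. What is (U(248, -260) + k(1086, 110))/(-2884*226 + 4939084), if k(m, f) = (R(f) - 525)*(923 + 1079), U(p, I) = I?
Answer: -262691/1071825 ≈ -0.24509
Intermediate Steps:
k(m, f) = -1051050 + 60060/f (k(m, f) = (30/f - 525)*(923 + 1079) = (-525 + 30/f)*2002 = -1051050 + 60060/f)
(U(248, -260) + k(1086, 110))/(-2884*226 + 4939084) = (-260 + (-1051050 + 60060/110))/(-2884*226 + 4939084) = (-260 + (-1051050 + 60060*(1/110)))/(-651784 + 4939084) = (-260 + (-1051050 + 546))/4287300 = (-260 - 1050504)*(1/4287300) = -1050764*1/4287300 = -262691/1071825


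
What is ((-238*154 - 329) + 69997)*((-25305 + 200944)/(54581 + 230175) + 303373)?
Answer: 713042075253258/71189 ≈ 1.0016e+10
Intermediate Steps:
((-238*154 - 329) + 69997)*((-25305 + 200944)/(54581 + 230175) + 303373) = ((-36652 - 329) + 69997)*(175639/284756 + 303373) = (-36981 + 69997)*(175639*(1/284756) + 303373) = 33016*(175639/284756 + 303373) = 33016*(86387457627/284756) = 713042075253258/71189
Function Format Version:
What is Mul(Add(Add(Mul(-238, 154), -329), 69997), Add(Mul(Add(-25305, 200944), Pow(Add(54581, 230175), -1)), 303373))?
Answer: Rational(713042075253258, 71189) ≈ 1.0016e+10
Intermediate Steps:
Mul(Add(Add(Mul(-238, 154), -329), 69997), Add(Mul(Add(-25305, 200944), Pow(Add(54581, 230175), -1)), 303373)) = Mul(Add(Add(-36652, -329), 69997), Add(Mul(175639, Pow(284756, -1)), 303373)) = Mul(Add(-36981, 69997), Add(Mul(175639, Rational(1, 284756)), 303373)) = Mul(33016, Add(Rational(175639, 284756), 303373)) = Mul(33016, Rational(86387457627, 284756)) = Rational(713042075253258, 71189)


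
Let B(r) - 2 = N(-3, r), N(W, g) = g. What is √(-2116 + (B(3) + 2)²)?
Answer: I*√2067 ≈ 45.464*I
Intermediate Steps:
B(r) = 2 + r
√(-2116 + (B(3) + 2)²) = √(-2116 + ((2 + 3) + 2)²) = √(-2116 + (5 + 2)²) = √(-2116 + 7²) = √(-2116 + 49) = √(-2067) = I*√2067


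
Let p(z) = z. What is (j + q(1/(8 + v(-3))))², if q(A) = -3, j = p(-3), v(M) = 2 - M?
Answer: 36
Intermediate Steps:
j = -3
(j + q(1/(8 + v(-3))))² = (-3 - 3)² = (-6)² = 36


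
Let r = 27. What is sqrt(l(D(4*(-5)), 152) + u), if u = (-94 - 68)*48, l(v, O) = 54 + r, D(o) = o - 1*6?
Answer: 9*I*sqrt(95) ≈ 87.721*I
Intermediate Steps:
D(o) = -6 + o (D(o) = o - 6 = -6 + o)
l(v, O) = 81 (l(v, O) = 54 + 27 = 81)
u = -7776 (u = -162*48 = -7776)
sqrt(l(D(4*(-5)), 152) + u) = sqrt(81 - 7776) = sqrt(-7695) = 9*I*sqrt(95)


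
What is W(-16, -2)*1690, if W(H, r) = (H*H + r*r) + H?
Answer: 412360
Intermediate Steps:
W(H, r) = H + H² + r² (W(H, r) = (H² + r²) + H = H + H² + r²)
W(-16, -2)*1690 = (-16 + (-16)² + (-2)²)*1690 = (-16 + 256 + 4)*1690 = 244*1690 = 412360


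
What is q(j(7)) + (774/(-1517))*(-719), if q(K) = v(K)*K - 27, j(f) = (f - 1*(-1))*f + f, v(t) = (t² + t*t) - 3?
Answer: 758871432/1517 ≈ 5.0025e+5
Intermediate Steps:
v(t) = -3 + 2*t² (v(t) = (t² + t²) - 3 = 2*t² - 3 = -3 + 2*t²)
j(f) = f + f*(1 + f) (j(f) = (f + 1)*f + f = (1 + f)*f + f = f*(1 + f) + f = f + f*(1 + f))
q(K) = -27 + K*(-3 + 2*K²) (q(K) = (-3 + 2*K²)*K - 27 = K*(-3 + 2*K²) - 27 = -27 + K*(-3 + 2*K²))
q(j(7)) + (774/(-1517))*(-719) = (-27 + (7*(2 + 7))*(-3 + 2*(7*(2 + 7))²)) + (774/(-1517))*(-719) = (-27 + (7*9)*(-3 + 2*(7*9)²)) + (774*(-1/1517))*(-719) = (-27 + 63*(-3 + 2*63²)) - 774/1517*(-719) = (-27 + 63*(-3 + 2*3969)) + 556506/1517 = (-27 + 63*(-3 + 7938)) + 556506/1517 = (-27 + 63*7935) + 556506/1517 = (-27 + 499905) + 556506/1517 = 499878 + 556506/1517 = 758871432/1517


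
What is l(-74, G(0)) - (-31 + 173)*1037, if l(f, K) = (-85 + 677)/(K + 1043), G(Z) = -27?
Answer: -18701184/127 ≈ -1.4725e+5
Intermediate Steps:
l(f, K) = 592/(1043 + K)
l(-74, G(0)) - (-31 + 173)*1037 = 592/(1043 - 27) - (-31 + 173)*1037 = 592/1016 - 142*1037 = 592*(1/1016) - 1*147254 = 74/127 - 147254 = -18701184/127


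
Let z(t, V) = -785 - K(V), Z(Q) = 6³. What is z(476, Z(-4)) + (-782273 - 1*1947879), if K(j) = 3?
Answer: -2730940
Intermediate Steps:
Z(Q) = 216
z(t, V) = -788 (z(t, V) = -785 - 1*3 = -785 - 3 = -788)
z(476, Z(-4)) + (-782273 - 1*1947879) = -788 + (-782273 - 1*1947879) = -788 + (-782273 - 1947879) = -788 - 2730152 = -2730940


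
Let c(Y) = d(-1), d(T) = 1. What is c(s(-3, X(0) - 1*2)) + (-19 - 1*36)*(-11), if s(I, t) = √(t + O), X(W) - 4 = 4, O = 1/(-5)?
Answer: 606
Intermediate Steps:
O = -⅕ (O = 1*(-⅕) = -⅕ ≈ -0.20000)
X(W) = 8 (X(W) = 4 + 4 = 8)
s(I, t) = √(-⅕ + t) (s(I, t) = √(t - ⅕) = √(-⅕ + t))
c(Y) = 1
c(s(-3, X(0) - 1*2)) + (-19 - 1*36)*(-11) = 1 + (-19 - 1*36)*(-11) = 1 + (-19 - 36)*(-11) = 1 - 55*(-11) = 1 + 605 = 606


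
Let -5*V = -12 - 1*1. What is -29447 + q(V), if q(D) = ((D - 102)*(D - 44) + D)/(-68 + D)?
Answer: -48248789/1635 ≈ -29510.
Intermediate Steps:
V = 13/5 (V = -(-12 - 1*1)/5 = -(-12 - 1)/5 = -⅕*(-13) = 13/5 ≈ 2.6000)
q(D) = (D + (-102 + D)*(-44 + D))/(-68 + D) (q(D) = ((-102 + D)*(-44 + D) + D)/(-68 + D) = (D + (-102 + D)*(-44 + D))/(-68 + D))
-29447 + q(V) = -29447 + (4488 + (13/5)² - 145*13/5)/(-68 + 13/5) = -29447 + (4488 + 169/25 - 377)/(-327/5) = -29447 - 5/327*102944/25 = -29447 - 102944/1635 = -48248789/1635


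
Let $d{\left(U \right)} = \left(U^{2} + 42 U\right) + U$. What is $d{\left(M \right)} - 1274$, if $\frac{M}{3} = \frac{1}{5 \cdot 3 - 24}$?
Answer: $- \frac{11594}{9} \approx -1288.2$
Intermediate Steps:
$M = - \frac{1}{3}$ ($M = \frac{3}{5 \cdot 3 - 24} = \frac{3}{15 - 24} = \frac{3}{-9} = 3 \left(- \frac{1}{9}\right) = - \frac{1}{3} \approx -0.33333$)
$d{\left(U \right)} = U^{2} + 43 U$
$d{\left(M \right)} - 1274 = - \frac{43 - \frac{1}{3}}{3} - 1274 = \left(- \frac{1}{3}\right) \frac{128}{3} - 1274 = - \frac{128}{9} - 1274 = - \frac{11594}{9}$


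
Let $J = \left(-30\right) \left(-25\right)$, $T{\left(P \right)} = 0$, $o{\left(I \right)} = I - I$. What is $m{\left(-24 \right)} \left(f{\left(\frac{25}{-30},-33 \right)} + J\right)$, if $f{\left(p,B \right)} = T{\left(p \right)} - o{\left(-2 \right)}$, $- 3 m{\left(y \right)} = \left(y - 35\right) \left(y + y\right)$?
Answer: $-708000$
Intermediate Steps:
$o{\left(I \right)} = 0$
$m{\left(y \right)} = - \frac{2 y \left(-35 + y\right)}{3}$ ($m{\left(y \right)} = - \frac{\left(y - 35\right) \left(y + y\right)}{3} = - \frac{\left(-35 + y\right) 2 y}{3} = - \frac{2 y \left(-35 + y\right)}{3}$)
$f{\left(p,B \right)} = 0$ ($f{\left(p,B \right)} = 0 - 0 = 0 + 0 = 0$)
$J = 750$
$m{\left(-24 \right)} \left(f{\left(\frac{25}{-30},-33 \right)} + J\right) = \frac{2}{3} \left(-24\right) \left(35 - -24\right) \left(0 + 750\right) = \frac{2}{3} \left(-24\right) \left(35 + 24\right) 750 = \frac{2}{3} \left(-24\right) 59 \cdot 750 = \left(-944\right) 750 = -708000$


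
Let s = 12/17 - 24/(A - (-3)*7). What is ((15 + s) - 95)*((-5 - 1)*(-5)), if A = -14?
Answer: -295320/119 ≈ -2481.7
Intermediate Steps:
s = -324/119 (s = 12/17 - 24/(-14 - (-3)*7) = 12*(1/17) - 24/(-14 - 1*(-21)) = 12/17 - 24/(-14 + 21) = 12/17 - 24/7 = -324/119 ≈ -2.7227)
((15 + s) - 95)*((-5 - 1)*(-5)) = ((15 - 324/119) - 95)*((-5 - 1)*(-5)) = (1461/119 - 95)*(-6*(-5)) = -9844/119*30 = -295320/119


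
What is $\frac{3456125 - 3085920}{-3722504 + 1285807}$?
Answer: $- \frac{370205}{2436697} \approx -0.15193$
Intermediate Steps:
$\frac{3456125 - 3085920}{-3722504 + 1285807} = \frac{370205}{-2436697} = 370205 \left(- \frac{1}{2436697}\right) = - \frac{370205}{2436697}$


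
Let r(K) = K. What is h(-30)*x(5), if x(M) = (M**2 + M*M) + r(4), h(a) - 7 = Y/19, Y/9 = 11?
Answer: 12528/19 ≈ 659.37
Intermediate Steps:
Y = 99 (Y = 9*11 = 99)
h(a) = 232/19 (h(a) = 7 + 99/19 = 232/19)
x(M) = 4 + 2*M**2 (x(M) = (M**2 + M*M) + 4 = (M**2 + M**2) + 4 = 2*M**2 + 4 = 4 + 2*M**2)
h(-30)*x(5) = 232*(4 + 2*5**2)/19 = 232*(4 + 2*25)/19 = 232*(4 + 50)/19 = (232/19)*54 = 12528/19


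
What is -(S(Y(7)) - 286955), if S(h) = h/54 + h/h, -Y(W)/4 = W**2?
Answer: 7747856/27 ≈ 2.8696e+5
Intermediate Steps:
Y(W) = -4*W**2
S(h) = 1 + h/54 (S(h) = h*(1/54) + 1 = h/54 + 1 = 1 + h/54)
-(S(Y(7)) - 286955) = -((1 + (-4*7**2)/54) - 286955) = -((1 + (-4*49)/54) - 286955) = -((1 + (1/54)*(-196)) - 286955) = -((1 - 98/27) - 286955) = -(-71/27 - 286955) = -1*(-7747856/27) = 7747856/27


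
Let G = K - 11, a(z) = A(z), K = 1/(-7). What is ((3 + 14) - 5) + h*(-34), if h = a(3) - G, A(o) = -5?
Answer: -1378/7 ≈ -196.86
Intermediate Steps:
K = -⅐ ≈ -0.14286
a(z) = -5
G = -78/7 (G = -⅐ - 11 = -78/7 ≈ -11.143)
h = 43/7 (h = -5 - 1*(-78/7) = -5 + 78/7 = 43/7 ≈ 6.1429)
((3 + 14) - 5) + h*(-34) = ((3 + 14) - 5) + (43/7)*(-34) = (17 - 5) - 1462/7 = 12 - 1462/7 = -1378/7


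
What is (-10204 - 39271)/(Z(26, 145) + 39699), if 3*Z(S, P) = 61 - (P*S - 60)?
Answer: -148425/115448 ≈ -1.2856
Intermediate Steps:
Z(S, P) = 121/3 - P*S/3 (Z(S, P) = (61 - (P*S - 60))/3 = (61 - (-60 + P*S))/3 = (61 + (60 - P*S))/3 = (121 - P*S)/3 = 121/3 - P*S/3)
(-10204 - 39271)/(Z(26, 145) + 39699) = (-10204 - 39271)/((121/3 - ⅓*145*26) + 39699) = -49475/((121/3 - 3770/3) + 39699) = -49475/(-3649/3 + 39699) = -49475/115448/3 = -49475*3/115448 = -148425/115448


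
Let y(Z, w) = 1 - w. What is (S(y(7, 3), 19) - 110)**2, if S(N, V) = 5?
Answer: 11025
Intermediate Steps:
(S(y(7, 3), 19) - 110)**2 = (5 - 110)**2 = (-105)**2 = 11025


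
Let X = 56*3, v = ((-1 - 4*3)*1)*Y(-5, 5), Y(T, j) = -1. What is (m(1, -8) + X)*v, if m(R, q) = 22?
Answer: 2470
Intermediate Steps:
v = 13 (v = ((-1 - 4*3)*1)*(-1) = ((-1 - 12)*1)*(-1) = -13*1*(-1) = -13*(-1) = 13)
X = 168
(m(1, -8) + X)*v = (22 + 168)*13 = 190*13 = 2470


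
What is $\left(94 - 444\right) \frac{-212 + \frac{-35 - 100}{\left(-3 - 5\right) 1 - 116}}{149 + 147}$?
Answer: $\frac{4576775}{18352} \approx 249.39$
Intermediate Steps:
$\left(94 - 444\right) \frac{-212 + \frac{-35 - 100}{\left(-3 - 5\right) 1 - 116}}{149 + 147} = - 350 \frac{-212 - \frac{135}{\left(-8\right) 1 - 116}}{296} = - 350 \left(-212 - \frac{135}{-8 - 116}\right) \frac{1}{296} = - 350 \left(-212 - \frac{135}{-124}\right) \frac{1}{296} = - 350 \left(-212 - - \frac{135}{124}\right) \frac{1}{296} = - 350 \left(-212 + \frac{135}{124}\right) \frac{1}{296} = - 350 \left(\left(- \frac{26153}{124}\right) \frac{1}{296}\right) = \left(-350\right) \left(- \frac{26153}{36704}\right) = \frac{4576775}{18352}$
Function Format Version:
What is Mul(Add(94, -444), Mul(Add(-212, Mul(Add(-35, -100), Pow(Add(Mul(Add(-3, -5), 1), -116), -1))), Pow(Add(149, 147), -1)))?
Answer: Rational(4576775, 18352) ≈ 249.39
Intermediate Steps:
Mul(Add(94, -444), Mul(Add(-212, Mul(Add(-35, -100), Pow(Add(Mul(Add(-3, -5), 1), -116), -1))), Pow(Add(149, 147), -1))) = Mul(-350, Mul(Add(-212, Mul(-135, Pow(Add(Mul(-8, 1), -116), -1))), Pow(296, -1))) = Mul(-350, Mul(Add(-212, Mul(-135, Pow(Add(-8, -116), -1))), Rational(1, 296))) = Mul(-350, Mul(Add(-212, Mul(-135, Pow(-124, -1))), Rational(1, 296))) = Mul(-350, Mul(Add(-212, Mul(-135, Rational(-1, 124))), Rational(1, 296))) = Mul(-350, Mul(Add(-212, Rational(135, 124)), Rational(1, 296))) = Mul(-350, Mul(Rational(-26153, 124), Rational(1, 296))) = Mul(-350, Rational(-26153, 36704)) = Rational(4576775, 18352)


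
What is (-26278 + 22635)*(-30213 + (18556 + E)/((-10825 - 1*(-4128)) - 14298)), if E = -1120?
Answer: 2310898328553/20995 ≈ 1.1007e+8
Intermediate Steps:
(-26278 + 22635)*(-30213 + (18556 + E)/((-10825 - 1*(-4128)) - 14298)) = (-26278 + 22635)*(-30213 + (18556 - 1120)/((-10825 - 1*(-4128)) - 14298)) = -3643*(-30213 + 17436/((-10825 + 4128) - 14298)) = -3643*(-30213 + 17436/(-6697 - 14298)) = -3643*(-30213 + 17436/(-20995)) = -3643*(-30213 + 17436*(-1/20995)) = -3643*(-30213 - 17436/20995) = -3643*(-634339371/20995) = 2310898328553/20995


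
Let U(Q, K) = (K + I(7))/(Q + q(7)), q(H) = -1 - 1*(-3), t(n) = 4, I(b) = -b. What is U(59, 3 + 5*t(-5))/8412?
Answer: 4/128283 ≈ 3.1181e-5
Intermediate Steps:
q(H) = 2 (q(H) = -1 + 3 = 2)
U(Q, K) = (-7 + K)/(2 + Q) (U(Q, K) = (K - 1*7)/(Q + 2) = (K - 7)/(2 + Q) = (-7 + K)/(2 + Q))
U(59, 3 + 5*t(-5))/8412 = ((-7 + (3 + 5*4))/(2 + 59))/8412 = ((-7 + (3 + 20))/61)*(1/8412) = ((-7 + 23)/61)*(1/8412) = ((1/61)*16)*(1/8412) = (16/61)*(1/8412) = 4/128283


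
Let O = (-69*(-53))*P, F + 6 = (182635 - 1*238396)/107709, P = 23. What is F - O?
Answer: -3020071238/35903 ≈ -84118.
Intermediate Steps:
F = -234005/35903 (F = -6 + (182635 - 1*238396)/107709 = -6 + (182635 - 238396)*(1/107709) = -6 - 55761*1/107709 = -6 - 18587/35903 = -234005/35903 ≈ -6.5177)
O = 84111 (O = -69*(-53)*23 = 3657*23 = 84111)
F - O = -234005/35903 - 1*84111 = -234005/35903 - 84111 = -3020071238/35903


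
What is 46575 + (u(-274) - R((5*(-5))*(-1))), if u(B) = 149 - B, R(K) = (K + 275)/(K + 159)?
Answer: 2161833/46 ≈ 46996.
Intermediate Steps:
R(K) = (275 + K)/(159 + K)
46575 + (u(-274) - R((5*(-5))*(-1))) = 46575 + ((149 - 1*(-274)) - (275 + (5*(-5))*(-1))/(159 + (5*(-5))*(-1))) = 46575 + ((149 + 274) - (275 - 25*(-1))/(159 - 25*(-1))) = 46575 + (423 - (275 + 25)/(159 + 25)) = 46575 + (423 - 300/184) = 46575 + (423 - 1*75/46) = 46575 + (423 - 75/46) = 46575 + 19383/46 = 2161833/46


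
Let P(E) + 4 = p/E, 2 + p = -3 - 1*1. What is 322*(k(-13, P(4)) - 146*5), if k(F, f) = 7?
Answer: -232806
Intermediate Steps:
p = -6 (p = -2 + (-3 - 1*1) = -2 + (-3 - 1) = -2 - 4 = -6)
P(E) = -4 - 6/E
322*(k(-13, P(4)) - 146*5) = 322*(7 - 146*5) = 322*(7 - 730) = 322*(-723) = -232806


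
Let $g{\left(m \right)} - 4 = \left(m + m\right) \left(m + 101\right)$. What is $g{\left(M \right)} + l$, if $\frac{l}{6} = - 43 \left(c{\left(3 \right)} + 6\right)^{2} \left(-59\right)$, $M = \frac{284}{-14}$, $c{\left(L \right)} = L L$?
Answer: $\frac{167662286}{49} \approx 3.4217 \cdot 10^{6}$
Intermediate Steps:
$c{\left(L \right)} = L^{2}$
$M = - \frac{142}{7}$ ($M = 284 \left(- \frac{1}{14}\right) = - \frac{142}{7} \approx -20.286$)
$g{\left(m \right)} = 4 + 2 m \left(101 + m\right)$ ($g{\left(m \right)} = 4 + \left(m + m\right) \left(m + 101\right) = 4 + 2 m \left(101 + m\right)$)
$l = 3424950$ ($l = 6 - 43 \left(3^{2} + 6\right)^{2} \left(-59\right) = 6 - 43 \left(9 + 6\right)^{2} \left(-59\right) = 6 - 43 \cdot 15^{2} \left(-59\right) = 6 \left(-43\right) 225 \left(-59\right) = 6 \left(\left(-9675\right) \left(-59\right)\right) = 6 \cdot 570825 = 3424950$)
$g{\left(M \right)} + l = \left(4 + 2 \left(- \frac{142}{7}\right)^{2} + 202 \left(- \frac{142}{7}\right)\right) + 3424950 = \left(4 + 2 \cdot \frac{20164}{49} - \frac{28684}{7}\right) + 3424950 = \left(4 + \frac{40328}{49} - \frac{28684}{7}\right) + 3424950 = - \frac{160264}{49} + 3424950 = \frac{167662286}{49}$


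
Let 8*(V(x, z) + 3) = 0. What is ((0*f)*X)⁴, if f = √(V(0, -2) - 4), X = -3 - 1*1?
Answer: 0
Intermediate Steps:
X = -4 (X = -3 - 1 = -4)
V(x, z) = -3 (V(x, z) = -3 + (⅛)*0 = -3 + 0 = -3)
f = I*√7 (f = √(-3 - 4) = √(-7) = I*√7 ≈ 2.6458*I)
((0*f)*X)⁴ = ((0*(I*√7))*(-4))⁴ = (0*(-4))⁴ = 0⁴ = 0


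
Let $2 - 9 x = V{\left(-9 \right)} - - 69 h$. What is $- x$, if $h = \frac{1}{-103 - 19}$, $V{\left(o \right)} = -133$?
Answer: $- \frac{5513}{366} \approx -15.063$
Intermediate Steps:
$h = - \frac{1}{122}$ ($h = \frac{1}{-103 - 19} = \frac{1}{-122} = - \frac{1}{122} \approx -0.0081967$)
$x = \frac{5513}{366}$ ($x = \frac{2}{9} - \frac{-133 - \left(-69\right) \left(- \frac{1}{122}\right)}{9} = \frac{2}{9} - \frac{-133 - \frac{69}{122}}{9} = \frac{2}{9} - - \frac{16295}{1098} = \frac{2}{9} + \frac{16295}{1098} = \frac{5513}{366} \approx 15.063$)
$- x = \left(-1\right) \frac{5513}{366} = - \frac{5513}{366}$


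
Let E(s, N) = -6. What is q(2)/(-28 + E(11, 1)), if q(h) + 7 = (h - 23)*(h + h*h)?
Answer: 133/34 ≈ 3.9118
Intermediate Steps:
q(h) = -7 + (-23 + h)*(h + h**2) (q(h) = -7 + (h - 23)*(h + h*h) = -7 + (-23 + h)*(h + h**2))
q(2)/(-28 + E(11, 1)) = (-7 + 2**3 - 23*2 - 22*2**2)/(-28 - 6) = (-7 + 8 - 46 - 22*4)/(-34) = (-7 + 8 - 46 - 88)*(-1/34) = -133*(-1/34) = 133/34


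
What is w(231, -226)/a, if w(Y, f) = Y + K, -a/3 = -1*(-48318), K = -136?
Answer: -95/144954 ≈ -0.00065538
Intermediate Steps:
a = -144954 (a = -(-3)*(-48318) = -3*48318 = -144954)
w(Y, f) = -136 + Y (w(Y, f) = Y - 136 = -136 + Y)
w(231, -226)/a = (-136 + 231)/(-144954) = 95*(-1/144954) = -95/144954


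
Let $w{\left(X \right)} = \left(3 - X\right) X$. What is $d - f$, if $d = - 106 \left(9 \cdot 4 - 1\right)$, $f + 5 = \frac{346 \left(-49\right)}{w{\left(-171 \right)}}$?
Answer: $- \frac{55127762}{14877} \approx -3705.6$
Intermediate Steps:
$w{\left(X \right)} = X \left(3 - X\right)$
$f = - \frac{65908}{14877}$ ($f = -5 + \frac{346 \left(-49\right)}{\left(-171\right) \left(3 - -171\right)} = -5 - \frac{16954}{\left(-171\right) \left(3 + 171\right)} = -5 - \frac{16954}{\left(-171\right) 174} = -5 - \frac{16954}{-29754} = -5 - - \frac{8477}{14877} = -5 + \frac{8477}{14877} = - \frac{65908}{14877} \approx -4.4302$)
$d = -3710$ ($d = - 106 \left(36 - 1\right) = \left(-106\right) 35 = -3710$)
$d - f = -3710 - - \frac{65908}{14877} = -3710 + \frac{65908}{14877} = - \frac{55127762}{14877}$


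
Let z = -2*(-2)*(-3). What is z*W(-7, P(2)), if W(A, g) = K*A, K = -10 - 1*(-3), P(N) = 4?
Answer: -588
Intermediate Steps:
z = -12 (z = 4*(-3) = -12)
K = -7 (K = -10 + 3 = -7)
W(A, g) = -7*A
z*W(-7, P(2)) = -(-84)*(-7) = -12*49 = -588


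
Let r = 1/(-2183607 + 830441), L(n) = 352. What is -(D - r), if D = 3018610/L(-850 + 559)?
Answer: -1021170104903/119078608 ≈ -8575.6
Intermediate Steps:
r = -1/1353166 (r = 1/(-1353166) = -1/1353166 ≈ -7.3901e-7)
D = 1509305/176 (D = 3018610/352 = 3018610*(1/352) = 1509305/176 ≈ 8575.6)
-(D - r) = -(1509305/176 - 1*(-1/1353166)) = -(1509305/176 + 1/1353166) = -1*1021170104903/119078608 = -1021170104903/119078608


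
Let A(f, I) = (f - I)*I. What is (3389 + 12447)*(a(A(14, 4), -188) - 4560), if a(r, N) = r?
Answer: -71578720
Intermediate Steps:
A(f, I) = I*(f - I)
(3389 + 12447)*(a(A(14, 4), -188) - 4560) = (3389 + 12447)*(4*(14 - 1*4) - 4560) = 15836*(4*(14 - 4) - 4560) = 15836*(4*10 - 4560) = 15836*(40 - 4560) = 15836*(-4520) = -71578720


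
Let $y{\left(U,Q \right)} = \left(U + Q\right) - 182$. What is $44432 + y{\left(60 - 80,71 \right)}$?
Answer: $44301$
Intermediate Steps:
$y{\left(U,Q \right)} = -182 + Q + U$ ($y{\left(U,Q \right)} = \left(Q + U\right) - 182 = -182 + Q + U$)
$44432 + y{\left(60 - 80,71 \right)} = 44432 + \left(-182 + 71 + \left(60 - 80\right)\right) = 44432 - 131 = 44301$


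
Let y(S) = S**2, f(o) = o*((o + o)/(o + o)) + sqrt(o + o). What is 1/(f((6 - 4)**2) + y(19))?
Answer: 365/133217 - 2*sqrt(2)/133217 ≈ 0.0027187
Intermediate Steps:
f(o) = o + sqrt(2)*sqrt(o) (f(o) = o*((2*o)/((2*o))) + sqrt(2*o) = o*((2*o)*(1/(2*o))) + sqrt(2)*sqrt(o) = o*1 + sqrt(2)*sqrt(o) = o + sqrt(2)*sqrt(o))
1/(f((6 - 4)**2) + y(19)) = 1/(((6 - 4)**2 + sqrt(2)*sqrt((6 - 4)**2)) + 19**2) = 1/((2**2 + sqrt(2)*sqrt(2**2)) + 361) = 1/((4 + sqrt(2)*sqrt(4)) + 361) = 1/((4 + sqrt(2)*2) + 361) = 1/((4 + 2*sqrt(2)) + 361) = 1/(365 + 2*sqrt(2))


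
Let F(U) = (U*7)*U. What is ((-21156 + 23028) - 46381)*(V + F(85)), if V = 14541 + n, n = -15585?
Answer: -2204575279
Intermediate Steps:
F(U) = 7*U² (F(U) = (7*U)*U = 7*U²)
V = -1044 (V = 14541 - 15585 = -1044)
((-21156 + 23028) - 46381)*(V + F(85)) = ((-21156 + 23028) - 46381)*(-1044 + 7*85²) = (1872 - 46381)*(-1044 + 7*7225) = -44509*(-1044 + 50575) = -44509*49531 = -2204575279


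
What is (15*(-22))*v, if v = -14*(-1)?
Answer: -4620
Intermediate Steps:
v = 14
(15*(-22))*v = (15*(-22))*14 = -330*14 = -4620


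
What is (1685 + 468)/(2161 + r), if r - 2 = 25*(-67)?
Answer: 2153/488 ≈ 4.4119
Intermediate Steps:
r = -1673 (r = 2 + 25*(-67) = 2 - 1675 = -1673)
(1685 + 468)/(2161 + r) = (1685 + 468)/(2161 - 1673) = 2153/488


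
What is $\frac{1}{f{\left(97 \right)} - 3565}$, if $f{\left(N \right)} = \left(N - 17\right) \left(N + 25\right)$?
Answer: $\frac{1}{6195} \approx 0.00016142$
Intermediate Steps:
$f{\left(N \right)} = \left(-17 + N\right) \left(25 + N\right)$
$\frac{1}{f{\left(97 \right)} - 3565} = \frac{1}{\left(-425 + 97^{2} + 8 \cdot 97\right) - 3565} = \frac{1}{\left(-425 + 9409 + 776\right) - 3565} = \frac{1}{9760 - 3565} = \frac{1}{6195}$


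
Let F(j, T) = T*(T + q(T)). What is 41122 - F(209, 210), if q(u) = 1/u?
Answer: -2979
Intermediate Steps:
F(j, T) = T*(T + 1/T)
41122 - F(209, 210) = 41122 - (1 + 210**2) = 41122 - (1 + 44100) = 41122 - 1*44101 = 41122 - 44101 = -2979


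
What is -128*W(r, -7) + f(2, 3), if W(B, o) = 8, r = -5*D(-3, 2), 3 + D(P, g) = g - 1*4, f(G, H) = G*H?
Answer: -1018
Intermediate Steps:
D(P, g) = -7 + g (D(P, g) = -3 + (g - 1*4) = -3 + (g - 4) = -3 + (-4 + g) = -7 + g)
r = 25 (r = -5*(-7 + 2) = -5*(-5) = 25)
-128*W(r, -7) + f(2, 3) = -128*8 + 2*3 = -1024 + 6 = -1018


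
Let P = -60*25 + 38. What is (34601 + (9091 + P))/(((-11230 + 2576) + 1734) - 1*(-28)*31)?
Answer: -21115/3026 ≈ -6.9779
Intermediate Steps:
P = -1462 (P = -1500 + 38 = -1462)
(34601 + (9091 + P))/(((-11230 + 2576) + 1734) - 1*(-28)*31) = (34601 + (9091 - 1462))/(((-11230 + 2576) + 1734) - 1*(-28)*31) = (34601 + 7629)/((-8654 + 1734) + 28*31) = 42230/(-6920 + 868) = 42230/(-6052) = 42230*(-1/6052) = -21115/3026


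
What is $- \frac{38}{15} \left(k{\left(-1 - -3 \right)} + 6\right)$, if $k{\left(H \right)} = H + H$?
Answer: $- \frac{76}{3} \approx -25.333$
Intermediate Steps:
$k{\left(H \right)} = 2 H$
$- \frac{38}{15} \left(k{\left(-1 - -3 \right)} + 6\right) = - \frac{38}{15} \left(2 \left(-1 - -3\right) + 6\right) = \left(-38\right) \frac{1}{15} \left(2 \left(-1 + 3\right) + 6\right) = - \frac{38 \left(2 \cdot 2 + 6\right)}{15} = - \frac{38 \left(4 + 6\right)}{15} = \left(- \frac{38}{15}\right) 10 = - \frac{76}{3}$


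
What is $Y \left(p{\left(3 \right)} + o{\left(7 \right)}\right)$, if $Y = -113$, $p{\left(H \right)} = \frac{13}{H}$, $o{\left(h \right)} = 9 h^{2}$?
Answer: $- \frac{150968}{3} \approx -50323.0$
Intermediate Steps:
$Y \left(p{\left(3 \right)} + o{\left(7 \right)}\right) = - 113 \left(\frac{13}{3} + 9 \cdot 7^{2}\right) = - 113 \left(13 \cdot \frac{1}{3} + 9 \cdot 49\right) = - 113 \left(\frac{13}{3} + 441\right) = \left(-113\right) \frac{1336}{3} = - \frac{150968}{3}$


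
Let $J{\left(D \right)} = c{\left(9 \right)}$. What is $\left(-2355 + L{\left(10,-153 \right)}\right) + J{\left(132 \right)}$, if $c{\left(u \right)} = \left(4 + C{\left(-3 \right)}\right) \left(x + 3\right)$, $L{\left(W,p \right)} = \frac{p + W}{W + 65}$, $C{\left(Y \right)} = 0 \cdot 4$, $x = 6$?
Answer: $- \frac{174068}{75} \approx -2320.9$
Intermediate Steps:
$C{\left(Y \right)} = 0$
$L{\left(W,p \right)} = \frac{W + p}{65 + W}$
$c{\left(u \right)} = 36$ ($c{\left(u \right)} = \left(4 + 0\right) \left(6 + 3\right) = 4 \cdot 9 = 36$)
$J{\left(D \right)} = 36$
$\left(-2355 + L{\left(10,-153 \right)}\right) + J{\left(132 \right)} = \left(-2355 + \frac{10 - 153}{65 + 10}\right) + 36 = \left(-2355 + \frac{1}{75} \left(-143\right)\right) + 36 = \left(-2355 - \frac{143}{75}\right) + 36 = - \frac{176768}{75} + 36 = - \frac{174068}{75}$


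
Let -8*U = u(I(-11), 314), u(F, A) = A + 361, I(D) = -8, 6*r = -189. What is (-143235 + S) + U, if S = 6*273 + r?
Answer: -1133703/8 ≈ -1.4171e+5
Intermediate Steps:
r = -63/2 (r = (⅙)*(-189) = -63/2 ≈ -31.500)
u(F, A) = 361 + A
U = -675/8 (U = -(361 + 314)/8 = -⅛*675 = -675/8 ≈ -84.375)
S = 3213/2 (S = 6*273 - 63/2 = 1638 - 63/2 = 3213/2 ≈ 1606.5)
(-143235 + S) + U = (-143235 + 3213/2) - 675/8 = -283257/2 - 675/8 = -1133703/8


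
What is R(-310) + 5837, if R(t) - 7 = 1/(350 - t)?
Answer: 3857041/660 ≈ 5844.0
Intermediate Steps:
R(t) = 7 + 1/(350 - t)
R(-310) + 5837 = (-2451 + 7*(-310))/(-350 - 310) + 5837 = (-2451 - 2170)/(-660) + 5837 = -1/660*(-4621) + 5837 = 4621/660 + 5837 = 3857041/660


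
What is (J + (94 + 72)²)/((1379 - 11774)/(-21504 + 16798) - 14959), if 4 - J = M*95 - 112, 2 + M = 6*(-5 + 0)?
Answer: -144530672/70386659 ≈ -2.0534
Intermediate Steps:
M = -32 (M = -2 + 6*(-5 + 0) = -2 + 6*(-5) = -2 - 30 = -32)
J = 3156 (J = 4 - (-32*95 - 112) = 4 - (-3040 - 112) = 4 - 1*(-3152) = 4 + 3152 = 3156)
(J + (94 + 72)²)/((1379 - 11774)/(-21504 + 16798) - 14959) = (3156 + (94 + 72)²)/((1379 - 11774)/(-21504 + 16798) - 14959) = (3156 + 166²)/(-10395/(-4706) - 14959) = (3156 + 27556)/(-10395*(-1/4706) - 14959) = 30712/(10395/4706 - 14959) = 30712/(-70386659/4706) = 30712*(-4706/70386659) = -144530672/70386659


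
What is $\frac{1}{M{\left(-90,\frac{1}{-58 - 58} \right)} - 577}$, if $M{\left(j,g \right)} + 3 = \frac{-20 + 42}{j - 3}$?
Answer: $- \frac{93}{53962} \approx -0.0017234$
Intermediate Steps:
$M{\left(j,g \right)} = -3 + \frac{22}{-3 + j}$ ($M{\left(j,g \right)} = -3 + \frac{-20 + 42}{j - 3} = -3 + \frac{22}{j + \left(-3 + 0\right)} = -3 + \frac{22}{j - 3} = -3 + \frac{22}{-3 + j}$)
$\frac{1}{M{\left(-90,\frac{1}{-58 - 58} \right)} - 577} = \frac{1}{\frac{31 - -270}{-3 - 90} - 577} = \frac{1}{\frac{31 + 270}{-93} - 577} = \frac{1}{\left(- \frac{1}{93}\right) 301 - 577} = \frac{1}{- \frac{301}{93} - 577} = \frac{1}{- \frac{53962}{93}} = - \frac{93}{53962}$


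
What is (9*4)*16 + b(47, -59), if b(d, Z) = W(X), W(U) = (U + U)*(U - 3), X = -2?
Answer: 596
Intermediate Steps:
W(U) = 2*U*(-3 + U) (W(U) = (2*U)*(-3 + U) = 2*U*(-3 + U))
b(d, Z) = 20 (b(d, Z) = 2*(-2)*(-3 - 2) = 2*(-2)*(-5) = 20)
(9*4)*16 + b(47, -59) = (9*4)*16 + 20 = 36*16 + 20 = 576 + 20 = 596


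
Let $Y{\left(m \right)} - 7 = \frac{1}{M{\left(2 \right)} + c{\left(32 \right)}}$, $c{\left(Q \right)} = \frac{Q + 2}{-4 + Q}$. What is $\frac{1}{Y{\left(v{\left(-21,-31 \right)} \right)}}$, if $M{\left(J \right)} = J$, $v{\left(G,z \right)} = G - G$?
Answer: $\frac{45}{329} \approx 0.13678$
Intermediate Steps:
$v{\left(G,z \right)} = 0$
$c{\left(Q \right)} = \frac{2 + Q}{-4 + Q}$
$Y{\left(m \right)} = \frac{329}{45}$ ($Y{\left(m \right)} = 7 + \frac{1}{2 + \frac{2 + 32}{-4 + 32}} = 7 + \frac{1}{2 + \frac{1}{28} \cdot 34} = 7 + \frac{1}{2 + \frac{17}{14}} = 7 + \frac{1}{\frac{45}{14}} = 7 + \frac{14}{45} = \frac{329}{45}$)
$\frac{1}{Y{\left(v{\left(-21,-31 \right)} \right)}} = \frac{1}{\frac{329}{45}} = \frac{45}{329}$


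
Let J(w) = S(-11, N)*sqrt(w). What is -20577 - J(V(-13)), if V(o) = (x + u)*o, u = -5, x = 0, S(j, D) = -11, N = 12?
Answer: -20577 + 11*sqrt(65) ≈ -20488.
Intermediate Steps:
V(o) = -5*o (V(o) = (0 - 5)*o = -5*o)
J(w) = -11*sqrt(w)
-20577 - J(V(-13)) = -20577 - (-11)*sqrt(-5*(-13)) = -20577 - (-11)*sqrt(65) = -20577 + 11*sqrt(65)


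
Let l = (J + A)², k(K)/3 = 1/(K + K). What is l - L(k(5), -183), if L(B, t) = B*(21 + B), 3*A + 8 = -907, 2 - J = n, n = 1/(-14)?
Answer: 224810357/2450 ≈ 91759.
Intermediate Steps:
n = -1/14 ≈ -0.071429
J = 29/14 (J = 2 - 1*(-1/14) = 2 + 1/14 = 29/14 ≈ 2.0714)
k(K) = 3/(2*K) (k(K) = 3/(K + K) = 3/((2*K)) = 3*(1/(2*K)) = 3/(2*K))
A = -305 (A = -8/3 + (⅓)*(-907) = -8/3 - 907/3 = -305)
l = 17986081/196 (l = (29/14 - 305)² = (-4241/14)² = 17986081/196 ≈ 91766.)
l - L(k(5), -183) = 17986081/196 - (3/2)/5*(21 + (3/2)/5) = 17986081/196 - (3/2)*(⅕)*(21 + (3/2)*(⅕)) = 17986081/196 - 3*(21 + 3/10)/10 = 17986081/196 - 3*213/(10*10) = 17986081/196 - 1*639/100 = 17986081/196 - 639/100 = 224810357/2450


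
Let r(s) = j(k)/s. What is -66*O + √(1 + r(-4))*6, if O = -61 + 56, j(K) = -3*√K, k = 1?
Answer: 330 + 3*√7 ≈ 337.94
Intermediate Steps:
r(s) = -3/s (r(s) = (-3*√1)/s = (-3*1)/s = -3/s)
O = -5
-66*O + √(1 + r(-4))*6 = -66*(-5) + √(1 - 3/(-4))*6 = 330 + √(1 - 3*(-¼))*6 = 330 + √(1 + ¾)*6 = 330 + √(7/4)*6 = 330 + (√7/2)*6 = 330 + 3*√7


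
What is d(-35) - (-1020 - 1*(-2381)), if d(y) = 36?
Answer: -1325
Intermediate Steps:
d(-35) - (-1020 - 1*(-2381)) = 36 - (-1020 - 1*(-2381)) = 36 - (-1020 + 2381) = 36 - 1*1361 = 36 - 1361 = -1325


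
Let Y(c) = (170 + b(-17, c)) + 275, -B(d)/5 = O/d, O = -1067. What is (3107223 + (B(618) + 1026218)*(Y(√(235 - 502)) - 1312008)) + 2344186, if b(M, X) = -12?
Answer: -831808066012163/618 ≈ -1.3460e+12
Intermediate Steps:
B(d) = 5335/d (B(d) = -(-5335)/d = 5335/d)
Y(c) = 433 (Y(c) = (170 - 12) + 275 = 158 + 275 = 433)
(3107223 + (B(618) + 1026218)*(Y(√(235 - 502)) - 1312008)) + 2344186 = (3107223 + (5335/618 + 1026218)*(433 - 1312008)) + 2344186 = (3107223 + (5335*(1/618) + 1026218)*(-1311575)) + 2344186 = (3107223 + (5335/618 + 1026218)*(-1311575)) + 2344186 = (3107223 + (634208059/618)*(-1311575)) + 2344186 = (3107223 - 831811434982925/618) + 2344186 = -831809514719111/618 + 2344186 = -831808066012163/618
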